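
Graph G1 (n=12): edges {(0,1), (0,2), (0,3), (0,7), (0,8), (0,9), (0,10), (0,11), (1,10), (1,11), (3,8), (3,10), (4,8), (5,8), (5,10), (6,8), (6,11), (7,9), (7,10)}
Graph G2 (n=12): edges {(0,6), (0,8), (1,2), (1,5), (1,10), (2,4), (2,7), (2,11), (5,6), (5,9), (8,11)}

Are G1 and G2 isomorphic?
No, not isomorphic

The graphs are NOT isomorphic.

Connected components of G1: 1 component(s) with vertex sets [[0, 1, 2, 3, 4, 5, 6, 7, 8, 9, 10, 11]], sizes [12].
Connected components of G2: 2 component(s) with vertex sets [[3], [0, 1, 2, 4, 5, 6, 7, 8, 9, 10, 11]], sizes [1, 11].
The number of connected components (and the multiset of component sizes) is an isomorphism invariant — an isomorphism maps each component of G1 bijectively onto a component of G2. Since G1 has 1 component(s) and G2 has 2, they cannot be isomorphic.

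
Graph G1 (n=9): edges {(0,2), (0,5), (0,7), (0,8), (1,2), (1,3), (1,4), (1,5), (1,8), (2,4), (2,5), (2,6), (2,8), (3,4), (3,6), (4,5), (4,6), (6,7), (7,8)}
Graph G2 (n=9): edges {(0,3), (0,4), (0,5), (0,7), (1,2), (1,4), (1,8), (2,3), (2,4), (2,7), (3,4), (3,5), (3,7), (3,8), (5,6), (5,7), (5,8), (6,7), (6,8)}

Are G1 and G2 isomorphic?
Yes, isomorphic

The graphs are isomorphic.
One valid mapping φ: V(G1) → V(G2): 0→4, 1→7, 2→3, 3→6, 4→5, 5→0, 6→8, 7→1, 8→2

Verify φ preserves adjacency — for each edge of G1, its image is an edge of G2:
  (0,2) → (φ(0),φ(2)) = (3,4) ∈ E(G2) ✓
  (0,5) → (φ(0),φ(5)) = (0,4) ∈ E(G2) ✓
  (0,7) → (φ(0),φ(7)) = (1,4) ∈ E(G2) ✓
  (0,8) → (φ(0),φ(8)) = (2,4) ∈ E(G2) ✓
  (1,2) → (φ(1),φ(2)) = (3,7) ∈ E(G2) ✓
  (1,3) → (φ(1),φ(3)) = (6,7) ∈ E(G2) ✓
  (1,4) → (φ(1),φ(4)) = (5,7) ∈ E(G2) ✓
  (1,5) → (φ(1),φ(5)) = (0,7) ∈ E(G2) ✓
  (1,8) → (φ(1),φ(8)) = (2,7) ∈ E(G2) ✓
  (2,4) → (φ(2),φ(4)) = (3,5) ∈ E(G2) ✓
  (2,5) → (φ(2),φ(5)) = (0,3) ∈ E(G2) ✓
  (2,6) → (φ(2),φ(6)) = (3,8) ∈ E(G2) ✓
  (2,8) → (φ(2),φ(8)) = (2,3) ∈ E(G2) ✓
  (3,4) → (φ(3),φ(4)) = (5,6) ∈ E(G2) ✓
  (3,6) → (φ(3),φ(6)) = (6,8) ∈ E(G2) ✓
  (4,5) → (φ(4),φ(5)) = (0,5) ∈ E(G2) ✓
  (4,6) → (φ(4),φ(6)) = (5,8) ∈ E(G2) ✓
  (6,7) → (φ(6),φ(7)) = (1,8) ∈ E(G2) ✓
  (7,8) → (φ(7),φ(8)) = (1,2) ∈ E(G2) ✓
All 19 edges of G1 map to edges of G2, and |E(G1)| = |E(G2)| = 19, so φ is a bijection on edges as well as vertices. Hence G1 ≅ G2.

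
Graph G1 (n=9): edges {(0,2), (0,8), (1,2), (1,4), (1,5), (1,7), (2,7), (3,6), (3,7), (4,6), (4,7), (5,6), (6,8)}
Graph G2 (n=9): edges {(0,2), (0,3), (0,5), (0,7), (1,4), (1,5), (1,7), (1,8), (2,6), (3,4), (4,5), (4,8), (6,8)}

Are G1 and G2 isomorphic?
Yes, isomorphic

The graphs are isomorphic.
One valid mapping φ: V(G1) → V(G2): 0→6, 1→4, 2→8, 3→7, 4→5, 5→3, 6→0, 7→1, 8→2

Verify φ preserves adjacency — for each edge of G1, its image is an edge of G2:
  (0,2) → (φ(0),φ(2)) = (6,8) ∈ E(G2) ✓
  (0,8) → (φ(0),φ(8)) = (2,6) ∈ E(G2) ✓
  (1,2) → (φ(1),φ(2)) = (4,8) ∈ E(G2) ✓
  (1,4) → (φ(1),φ(4)) = (4,5) ∈ E(G2) ✓
  (1,5) → (φ(1),φ(5)) = (3,4) ∈ E(G2) ✓
  (1,7) → (φ(1),φ(7)) = (1,4) ∈ E(G2) ✓
  (2,7) → (φ(2),φ(7)) = (1,8) ∈ E(G2) ✓
  (3,6) → (φ(3),φ(6)) = (0,7) ∈ E(G2) ✓
  (3,7) → (φ(3),φ(7)) = (1,7) ∈ E(G2) ✓
  (4,6) → (φ(4),φ(6)) = (0,5) ∈ E(G2) ✓
  (4,7) → (φ(4),φ(7)) = (1,5) ∈ E(G2) ✓
  (5,6) → (φ(5),φ(6)) = (0,3) ∈ E(G2) ✓
  (6,8) → (φ(6),φ(8)) = (0,2) ∈ E(G2) ✓
All 13 edges of G1 map to edges of G2, and |E(G1)| = |E(G2)| = 13, so φ is a bijection on edges as well as vertices. Hence G1 ≅ G2.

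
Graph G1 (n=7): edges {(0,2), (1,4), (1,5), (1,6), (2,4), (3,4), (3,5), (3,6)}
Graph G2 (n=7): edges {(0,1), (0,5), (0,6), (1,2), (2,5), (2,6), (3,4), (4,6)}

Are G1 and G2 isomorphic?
Yes, isomorphic

The graphs are isomorphic.
One valid mapping φ: V(G1) → V(G2): 0→3, 1→2, 2→4, 3→0, 4→6, 5→1, 6→5

Verify φ preserves adjacency — for each edge of G1, its image is an edge of G2:
  (0,2) → (φ(0),φ(2)) = (3,4) ∈ E(G2) ✓
  (1,4) → (φ(1),φ(4)) = (2,6) ∈ E(G2) ✓
  (1,5) → (φ(1),φ(5)) = (1,2) ∈ E(G2) ✓
  (1,6) → (φ(1),φ(6)) = (2,5) ∈ E(G2) ✓
  (2,4) → (φ(2),φ(4)) = (4,6) ∈ E(G2) ✓
  (3,4) → (φ(3),φ(4)) = (0,6) ∈ E(G2) ✓
  (3,5) → (φ(3),φ(5)) = (0,1) ∈ E(G2) ✓
  (3,6) → (φ(3),φ(6)) = (0,5) ∈ E(G2) ✓
All 8 edges of G1 map to edges of G2, and |E(G1)| = |E(G2)| = 8, so φ is a bijection on edges as well as vertices. Hence G1 ≅ G2.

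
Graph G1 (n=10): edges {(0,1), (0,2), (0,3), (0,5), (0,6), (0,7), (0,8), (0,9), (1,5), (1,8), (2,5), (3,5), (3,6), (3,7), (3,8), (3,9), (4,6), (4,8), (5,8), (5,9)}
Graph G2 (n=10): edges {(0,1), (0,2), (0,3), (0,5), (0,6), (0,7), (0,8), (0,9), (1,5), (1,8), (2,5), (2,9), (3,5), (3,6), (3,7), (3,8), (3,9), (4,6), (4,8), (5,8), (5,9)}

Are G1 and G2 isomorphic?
No, not isomorphic

The graphs are NOT isomorphic.

Counting edges: G1 has 20 edge(s); G2 has 21 edge(s).
Edge count is an isomorphism invariant (a bijection on vertices induces a bijection on edges), so differing edge counts rule out isomorphism.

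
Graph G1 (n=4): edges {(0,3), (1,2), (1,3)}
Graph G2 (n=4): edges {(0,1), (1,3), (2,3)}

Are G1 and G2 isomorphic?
Yes, isomorphic

The graphs are isomorphic.
One valid mapping φ: V(G1) → V(G2): 0→2, 1→1, 2→0, 3→3

Verify φ preserves adjacency — for each edge of G1, its image is an edge of G2:
  (0,3) → (φ(0),φ(3)) = (2,3) ∈ E(G2) ✓
  (1,2) → (φ(1),φ(2)) = (0,1) ∈ E(G2) ✓
  (1,3) → (φ(1),φ(3)) = (1,3) ∈ E(G2) ✓
All 3 edges of G1 map to edges of G2, and |E(G1)| = |E(G2)| = 3, so φ is a bijection on edges as well as vertices. Hence G1 ≅ G2.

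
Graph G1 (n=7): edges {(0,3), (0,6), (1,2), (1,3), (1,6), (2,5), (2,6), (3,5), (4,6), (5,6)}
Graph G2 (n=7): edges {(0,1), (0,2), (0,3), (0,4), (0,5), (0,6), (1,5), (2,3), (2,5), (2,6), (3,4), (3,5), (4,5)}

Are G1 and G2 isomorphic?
No, not isomorphic

The graphs are NOT isomorphic.

Counting triangles (3-cliques): G1 has 2, G2 has 9.
Triangle count is an isomorphism invariant, so differing triangle counts rule out isomorphism.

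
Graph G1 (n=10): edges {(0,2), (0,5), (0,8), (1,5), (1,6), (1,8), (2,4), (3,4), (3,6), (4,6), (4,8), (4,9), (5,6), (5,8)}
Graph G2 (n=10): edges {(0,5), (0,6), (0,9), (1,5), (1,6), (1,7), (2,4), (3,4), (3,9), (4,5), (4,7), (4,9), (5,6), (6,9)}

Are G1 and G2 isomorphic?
Yes, isomorphic

The graphs are isomorphic.
One valid mapping φ: V(G1) → V(G2): 0→1, 1→0, 2→7, 3→3, 4→4, 5→6, 6→9, 7→8, 8→5, 9→2

Verify φ preserves adjacency — for each edge of G1, its image is an edge of G2:
  (0,2) → (φ(0),φ(2)) = (1,7) ∈ E(G2) ✓
  (0,5) → (φ(0),φ(5)) = (1,6) ∈ E(G2) ✓
  (0,8) → (φ(0),φ(8)) = (1,5) ∈ E(G2) ✓
  (1,5) → (φ(1),φ(5)) = (0,6) ∈ E(G2) ✓
  (1,6) → (φ(1),φ(6)) = (0,9) ∈ E(G2) ✓
  (1,8) → (φ(1),φ(8)) = (0,5) ∈ E(G2) ✓
  (2,4) → (φ(2),φ(4)) = (4,7) ∈ E(G2) ✓
  (3,4) → (φ(3),φ(4)) = (3,4) ∈ E(G2) ✓
  (3,6) → (φ(3),φ(6)) = (3,9) ∈ E(G2) ✓
  (4,6) → (φ(4),φ(6)) = (4,9) ∈ E(G2) ✓
  (4,8) → (φ(4),φ(8)) = (4,5) ∈ E(G2) ✓
  (4,9) → (φ(4),φ(9)) = (2,4) ∈ E(G2) ✓
  (5,6) → (φ(5),φ(6)) = (6,9) ∈ E(G2) ✓
  (5,8) → (φ(5),φ(8)) = (5,6) ∈ E(G2) ✓
All 14 edges of G1 map to edges of G2, and |E(G1)| = |E(G2)| = 14, so φ is a bijection on edges as well as vertices. Hence G1 ≅ G2.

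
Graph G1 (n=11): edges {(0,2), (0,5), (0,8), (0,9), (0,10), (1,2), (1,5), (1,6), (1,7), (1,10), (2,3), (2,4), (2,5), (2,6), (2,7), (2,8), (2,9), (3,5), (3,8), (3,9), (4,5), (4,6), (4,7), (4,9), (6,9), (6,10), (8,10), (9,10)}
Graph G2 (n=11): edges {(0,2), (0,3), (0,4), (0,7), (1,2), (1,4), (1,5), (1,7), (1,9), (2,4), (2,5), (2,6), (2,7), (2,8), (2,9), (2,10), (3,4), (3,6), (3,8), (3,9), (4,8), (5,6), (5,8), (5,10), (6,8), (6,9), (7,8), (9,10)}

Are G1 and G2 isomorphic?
Yes, isomorphic

The graphs are isomorphic.
One valid mapping φ: V(G1) → V(G2): 0→4, 1→9, 2→2, 3→7, 4→5, 5→1, 6→6, 7→10, 8→0, 9→8, 10→3

Verify φ preserves adjacency — for each edge of G1, its image is an edge of G2:
  (0,2) → (φ(0),φ(2)) = (2,4) ∈ E(G2) ✓
  (0,5) → (φ(0),φ(5)) = (1,4) ∈ E(G2) ✓
  (0,8) → (φ(0),φ(8)) = (0,4) ∈ E(G2) ✓
  (0,9) → (φ(0),φ(9)) = (4,8) ∈ E(G2) ✓
  (0,10) → (φ(0),φ(10)) = (3,4) ∈ E(G2) ✓
  (1,2) → (φ(1),φ(2)) = (2,9) ∈ E(G2) ✓
  (1,5) → (φ(1),φ(5)) = (1,9) ∈ E(G2) ✓
  (1,6) → (φ(1),φ(6)) = (6,9) ∈ E(G2) ✓
  (1,7) → (φ(1),φ(7)) = (9,10) ∈ E(G2) ✓
  (1,10) → (φ(1),φ(10)) = (3,9) ∈ E(G2) ✓
  (2,3) → (φ(2),φ(3)) = (2,7) ∈ E(G2) ✓
  (2,4) → (φ(2),φ(4)) = (2,5) ∈ E(G2) ✓
  (2,5) → (φ(2),φ(5)) = (1,2) ∈ E(G2) ✓
  (2,6) → (φ(2),φ(6)) = (2,6) ∈ E(G2) ✓
  (2,7) → (φ(2),φ(7)) = (2,10) ∈ E(G2) ✓
  (2,8) → (φ(2),φ(8)) = (0,2) ∈ E(G2) ✓
  (2,9) → (φ(2),φ(9)) = (2,8) ∈ E(G2) ✓
  (3,5) → (φ(3),φ(5)) = (1,7) ∈ E(G2) ✓
  (3,8) → (φ(3),φ(8)) = (0,7) ∈ E(G2) ✓
  (3,9) → (φ(3),φ(9)) = (7,8) ∈ E(G2) ✓
  (4,5) → (φ(4),φ(5)) = (1,5) ∈ E(G2) ✓
  (4,6) → (φ(4),φ(6)) = (5,6) ∈ E(G2) ✓
  (4,7) → (φ(4),φ(7)) = (5,10) ∈ E(G2) ✓
  (4,9) → (φ(4),φ(9)) = (5,8) ∈ E(G2) ✓
  (6,9) → (φ(6),φ(9)) = (6,8) ∈ E(G2) ✓
  (6,10) → (φ(6),φ(10)) = (3,6) ∈ E(G2) ✓
  (8,10) → (φ(8),φ(10)) = (0,3) ∈ E(G2) ✓
  (9,10) → (φ(9),φ(10)) = (3,8) ∈ E(G2) ✓
All 28 edges of G1 map to edges of G2, and |E(G1)| = |E(G2)| = 28, so φ is a bijection on edges as well as vertices. Hence G1 ≅ G2.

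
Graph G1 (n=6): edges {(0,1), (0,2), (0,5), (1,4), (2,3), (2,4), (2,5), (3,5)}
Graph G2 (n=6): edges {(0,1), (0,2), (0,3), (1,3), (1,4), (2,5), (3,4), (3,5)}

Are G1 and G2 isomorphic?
Yes, isomorphic

The graphs are isomorphic.
One valid mapping φ: V(G1) → V(G2): 0→0, 1→2, 2→3, 3→4, 4→5, 5→1

Verify φ preserves adjacency — for each edge of G1, its image is an edge of G2:
  (0,1) → (φ(0),φ(1)) = (0,2) ∈ E(G2) ✓
  (0,2) → (φ(0),φ(2)) = (0,3) ∈ E(G2) ✓
  (0,5) → (φ(0),φ(5)) = (0,1) ∈ E(G2) ✓
  (1,4) → (φ(1),φ(4)) = (2,5) ∈ E(G2) ✓
  (2,3) → (φ(2),φ(3)) = (3,4) ∈ E(G2) ✓
  (2,4) → (φ(2),φ(4)) = (3,5) ∈ E(G2) ✓
  (2,5) → (φ(2),φ(5)) = (1,3) ∈ E(G2) ✓
  (3,5) → (φ(3),φ(5)) = (1,4) ∈ E(G2) ✓
All 8 edges of G1 map to edges of G2, and |E(G1)| = |E(G2)| = 8, so φ is a bijection on edges as well as vertices. Hence G1 ≅ G2.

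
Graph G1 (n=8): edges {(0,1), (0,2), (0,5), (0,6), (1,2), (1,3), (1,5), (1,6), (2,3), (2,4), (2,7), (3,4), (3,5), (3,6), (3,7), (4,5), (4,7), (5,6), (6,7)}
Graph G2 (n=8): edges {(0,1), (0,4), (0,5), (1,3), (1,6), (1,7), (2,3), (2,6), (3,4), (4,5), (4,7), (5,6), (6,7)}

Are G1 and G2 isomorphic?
No, not isomorphic

The graphs are NOT isomorphic.

Counting triangles (3-cliques): G1 has 15, G2 has 2.
Triangle count is an isomorphism invariant, so differing triangle counts rule out isomorphism.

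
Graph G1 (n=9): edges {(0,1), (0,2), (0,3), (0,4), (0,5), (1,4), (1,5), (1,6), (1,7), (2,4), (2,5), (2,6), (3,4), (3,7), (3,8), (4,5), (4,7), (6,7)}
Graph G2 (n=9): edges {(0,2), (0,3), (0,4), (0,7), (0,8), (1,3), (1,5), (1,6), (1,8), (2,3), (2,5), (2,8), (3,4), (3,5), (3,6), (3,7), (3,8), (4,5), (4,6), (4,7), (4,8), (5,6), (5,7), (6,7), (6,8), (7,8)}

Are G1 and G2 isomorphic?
No, not isomorphic

The graphs are NOT isomorphic.

Degrees in G1: deg(0)=5, deg(1)=5, deg(2)=4, deg(3)=4, deg(4)=6, deg(5)=4, deg(6)=3, deg(7)=4, deg(8)=1.
Sorted degree sequence of G1: [6, 5, 5, 4, 4, 4, 4, 3, 1].
Degrees in G2: deg(0)=5, deg(1)=4, deg(2)=4, deg(3)=8, deg(4)=6, deg(5)=6, deg(6)=6, deg(7)=6, deg(8)=7.
Sorted degree sequence of G2: [8, 7, 6, 6, 6, 6, 5, 4, 4].
The (sorted) degree sequence is an isomorphism invariant, so since G1 and G2 have different degree sequences they cannot be isomorphic.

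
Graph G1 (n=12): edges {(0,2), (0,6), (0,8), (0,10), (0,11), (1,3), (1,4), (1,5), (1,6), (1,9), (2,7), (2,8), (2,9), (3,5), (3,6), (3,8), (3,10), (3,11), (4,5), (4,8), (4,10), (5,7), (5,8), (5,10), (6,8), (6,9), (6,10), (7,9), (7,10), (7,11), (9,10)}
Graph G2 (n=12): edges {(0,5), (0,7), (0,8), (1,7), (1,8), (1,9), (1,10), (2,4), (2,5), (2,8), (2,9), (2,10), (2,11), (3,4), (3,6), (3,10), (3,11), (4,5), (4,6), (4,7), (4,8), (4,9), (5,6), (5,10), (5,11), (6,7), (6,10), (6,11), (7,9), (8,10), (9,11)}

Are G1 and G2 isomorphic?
Yes, isomorphic

The graphs are isomorphic.
One valid mapping φ: V(G1) → V(G2): 0→8, 1→11, 2→1, 3→5, 4→3, 5→6, 6→2, 7→7, 8→10, 9→9, 10→4, 11→0

Verify φ preserves adjacency — for each edge of G1, its image is an edge of G2:
  (0,2) → (φ(0),φ(2)) = (1,8) ∈ E(G2) ✓
  (0,6) → (φ(0),φ(6)) = (2,8) ∈ E(G2) ✓
  (0,8) → (φ(0),φ(8)) = (8,10) ∈ E(G2) ✓
  (0,10) → (φ(0),φ(10)) = (4,8) ∈ E(G2) ✓
  (0,11) → (φ(0),φ(11)) = (0,8) ∈ E(G2) ✓
  (1,3) → (φ(1),φ(3)) = (5,11) ∈ E(G2) ✓
  (1,4) → (φ(1),φ(4)) = (3,11) ∈ E(G2) ✓
  (1,5) → (φ(1),φ(5)) = (6,11) ∈ E(G2) ✓
  (1,6) → (φ(1),φ(6)) = (2,11) ∈ E(G2) ✓
  (1,9) → (φ(1),φ(9)) = (9,11) ∈ E(G2) ✓
  (2,7) → (φ(2),φ(7)) = (1,7) ∈ E(G2) ✓
  (2,8) → (φ(2),φ(8)) = (1,10) ∈ E(G2) ✓
  (2,9) → (φ(2),φ(9)) = (1,9) ∈ E(G2) ✓
  (3,5) → (φ(3),φ(5)) = (5,6) ∈ E(G2) ✓
  (3,6) → (φ(3),φ(6)) = (2,5) ∈ E(G2) ✓
  (3,8) → (φ(3),φ(8)) = (5,10) ∈ E(G2) ✓
  (3,10) → (φ(3),φ(10)) = (4,5) ∈ E(G2) ✓
  (3,11) → (φ(3),φ(11)) = (0,5) ∈ E(G2) ✓
  (4,5) → (φ(4),φ(5)) = (3,6) ∈ E(G2) ✓
  (4,8) → (φ(4),φ(8)) = (3,10) ∈ E(G2) ✓
  (4,10) → (φ(4),φ(10)) = (3,4) ∈ E(G2) ✓
  (5,7) → (φ(5),φ(7)) = (6,7) ∈ E(G2) ✓
  (5,8) → (φ(5),φ(8)) = (6,10) ∈ E(G2) ✓
  (5,10) → (φ(5),φ(10)) = (4,6) ∈ E(G2) ✓
  (6,8) → (φ(6),φ(8)) = (2,10) ∈ E(G2) ✓
  (6,9) → (φ(6),φ(9)) = (2,9) ∈ E(G2) ✓
  (6,10) → (φ(6),φ(10)) = (2,4) ∈ E(G2) ✓
  (7,9) → (φ(7),φ(9)) = (7,9) ∈ E(G2) ✓
  (7,10) → (φ(7),φ(10)) = (4,7) ∈ E(G2) ✓
  (7,11) → (φ(7),φ(11)) = (0,7) ∈ E(G2) ✓
  (9,10) → (φ(9),φ(10)) = (4,9) ∈ E(G2) ✓
All 31 edges of G1 map to edges of G2, and |E(G1)| = |E(G2)| = 31, so φ is a bijection on edges as well as vertices. Hence G1 ≅ G2.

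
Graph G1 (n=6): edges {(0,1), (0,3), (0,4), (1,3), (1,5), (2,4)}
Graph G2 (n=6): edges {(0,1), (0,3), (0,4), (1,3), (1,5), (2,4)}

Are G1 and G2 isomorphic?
Yes, isomorphic

The graphs are isomorphic.
One valid mapping φ: V(G1) → V(G2): 0→0, 1→1, 2→2, 3→3, 4→4, 5→5

Verify φ preserves adjacency — for each edge of G1, its image is an edge of G2:
  (0,1) → (φ(0),φ(1)) = (0,1) ∈ E(G2) ✓
  (0,3) → (φ(0),φ(3)) = (0,3) ∈ E(G2) ✓
  (0,4) → (φ(0),φ(4)) = (0,4) ∈ E(G2) ✓
  (1,3) → (φ(1),φ(3)) = (1,3) ∈ E(G2) ✓
  (1,5) → (φ(1),φ(5)) = (1,5) ∈ E(G2) ✓
  (2,4) → (φ(2),φ(4)) = (2,4) ∈ E(G2) ✓
All 6 edges of G1 map to edges of G2, and |E(G1)| = |E(G2)| = 6, so φ is a bijection on edges as well as vertices. Hence G1 ≅ G2.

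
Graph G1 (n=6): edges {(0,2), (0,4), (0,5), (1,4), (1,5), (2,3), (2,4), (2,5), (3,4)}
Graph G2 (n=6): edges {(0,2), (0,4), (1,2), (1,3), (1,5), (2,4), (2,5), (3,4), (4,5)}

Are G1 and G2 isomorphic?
Yes, isomorphic

The graphs are isomorphic.
One valid mapping φ: V(G1) → V(G2): 0→5, 1→3, 2→2, 3→0, 4→4, 5→1

Verify φ preserves adjacency — for each edge of G1, its image is an edge of G2:
  (0,2) → (φ(0),φ(2)) = (2,5) ∈ E(G2) ✓
  (0,4) → (φ(0),φ(4)) = (4,5) ∈ E(G2) ✓
  (0,5) → (φ(0),φ(5)) = (1,5) ∈ E(G2) ✓
  (1,4) → (φ(1),φ(4)) = (3,4) ∈ E(G2) ✓
  (1,5) → (φ(1),φ(5)) = (1,3) ∈ E(G2) ✓
  (2,3) → (φ(2),φ(3)) = (0,2) ∈ E(G2) ✓
  (2,4) → (φ(2),φ(4)) = (2,4) ∈ E(G2) ✓
  (2,5) → (φ(2),φ(5)) = (1,2) ∈ E(G2) ✓
  (3,4) → (φ(3),φ(4)) = (0,4) ∈ E(G2) ✓
All 9 edges of G1 map to edges of G2, and |E(G1)| = |E(G2)| = 9, so φ is a bijection on edges as well as vertices. Hence G1 ≅ G2.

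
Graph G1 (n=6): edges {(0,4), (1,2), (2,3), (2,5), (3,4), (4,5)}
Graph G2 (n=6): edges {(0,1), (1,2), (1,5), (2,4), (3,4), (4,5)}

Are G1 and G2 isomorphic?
Yes, isomorphic

The graphs are isomorphic.
One valid mapping φ: V(G1) → V(G2): 0→3, 1→0, 2→1, 3→5, 4→4, 5→2

Verify φ preserves adjacency — for each edge of G1, its image is an edge of G2:
  (0,4) → (φ(0),φ(4)) = (3,4) ∈ E(G2) ✓
  (1,2) → (φ(1),φ(2)) = (0,1) ∈ E(G2) ✓
  (2,3) → (φ(2),φ(3)) = (1,5) ∈ E(G2) ✓
  (2,5) → (φ(2),φ(5)) = (1,2) ∈ E(G2) ✓
  (3,4) → (φ(3),φ(4)) = (4,5) ∈ E(G2) ✓
  (4,5) → (φ(4),φ(5)) = (2,4) ∈ E(G2) ✓
All 6 edges of G1 map to edges of G2, and |E(G1)| = |E(G2)| = 6, so φ is a bijection on edges as well as vertices. Hence G1 ≅ G2.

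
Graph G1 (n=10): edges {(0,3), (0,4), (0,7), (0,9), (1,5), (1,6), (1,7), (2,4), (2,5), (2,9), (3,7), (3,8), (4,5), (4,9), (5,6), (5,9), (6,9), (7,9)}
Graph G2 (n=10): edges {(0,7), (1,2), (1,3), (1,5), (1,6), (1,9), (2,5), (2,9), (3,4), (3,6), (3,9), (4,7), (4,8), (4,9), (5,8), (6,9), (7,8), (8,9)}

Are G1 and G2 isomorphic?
Yes, isomorphic

The graphs are isomorphic.
One valid mapping φ: V(G1) → V(G2): 0→4, 1→5, 2→6, 3→7, 4→3, 5→1, 6→2, 7→8, 8→0, 9→9

Verify φ preserves adjacency — for each edge of G1, its image is an edge of G2:
  (0,3) → (φ(0),φ(3)) = (4,7) ∈ E(G2) ✓
  (0,4) → (φ(0),φ(4)) = (3,4) ∈ E(G2) ✓
  (0,7) → (φ(0),φ(7)) = (4,8) ∈ E(G2) ✓
  (0,9) → (φ(0),φ(9)) = (4,9) ∈ E(G2) ✓
  (1,5) → (φ(1),φ(5)) = (1,5) ∈ E(G2) ✓
  (1,6) → (φ(1),φ(6)) = (2,5) ∈ E(G2) ✓
  (1,7) → (φ(1),φ(7)) = (5,8) ∈ E(G2) ✓
  (2,4) → (φ(2),φ(4)) = (3,6) ∈ E(G2) ✓
  (2,5) → (φ(2),φ(5)) = (1,6) ∈ E(G2) ✓
  (2,9) → (φ(2),φ(9)) = (6,9) ∈ E(G2) ✓
  (3,7) → (φ(3),φ(7)) = (7,8) ∈ E(G2) ✓
  (3,8) → (φ(3),φ(8)) = (0,7) ∈ E(G2) ✓
  (4,5) → (φ(4),φ(5)) = (1,3) ∈ E(G2) ✓
  (4,9) → (φ(4),φ(9)) = (3,9) ∈ E(G2) ✓
  (5,6) → (φ(5),φ(6)) = (1,2) ∈ E(G2) ✓
  (5,9) → (φ(5),φ(9)) = (1,9) ∈ E(G2) ✓
  (6,9) → (φ(6),φ(9)) = (2,9) ∈ E(G2) ✓
  (7,9) → (φ(7),φ(9)) = (8,9) ∈ E(G2) ✓
All 18 edges of G1 map to edges of G2, and |E(G1)| = |E(G2)| = 18, so φ is a bijection on edges as well as vertices. Hence G1 ≅ G2.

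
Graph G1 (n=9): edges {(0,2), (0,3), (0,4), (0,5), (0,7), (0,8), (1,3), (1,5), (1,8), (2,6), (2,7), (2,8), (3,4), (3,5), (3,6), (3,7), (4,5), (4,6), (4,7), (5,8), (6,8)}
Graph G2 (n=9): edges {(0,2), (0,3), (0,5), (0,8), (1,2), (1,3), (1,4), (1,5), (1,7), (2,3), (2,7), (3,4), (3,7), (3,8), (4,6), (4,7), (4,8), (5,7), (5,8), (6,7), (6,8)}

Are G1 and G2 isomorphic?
Yes, isomorphic

The graphs are isomorphic.
One valid mapping φ: V(G1) → V(G2): 0→3, 1→6, 2→0, 3→7, 4→1, 5→4, 6→5, 7→2, 8→8

Verify φ preserves adjacency — for each edge of G1, its image is an edge of G2:
  (0,2) → (φ(0),φ(2)) = (0,3) ∈ E(G2) ✓
  (0,3) → (φ(0),φ(3)) = (3,7) ∈ E(G2) ✓
  (0,4) → (φ(0),φ(4)) = (1,3) ∈ E(G2) ✓
  (0,5) → (φ(0),φ(5)) = (3,4) ∈ E(G2) ✓
  (0,7) → (φ(0),φ(7)) = (2,3) ∈ E(G2) ✓
  (0,8) → (φ(0),φ(8)) = (3,8) ∈ E(G2) ✓
  (1,3) → (φ(1),φ(3)) = (6,7) ∈ E(G2) ✓
  (1,5) → (φ(1),φ(5)) = (4,6) ∈ E(G2) ✓
  (1,8) → (φ(1),φ(8)) = (6,8) ∈ E(G2) ✓
  (2,6) → (φ(2),φ(6)) = (0,5) ∈ E(G2) ✓
  (2,7) → (φ(2),φ(7)) = (0,2) ∈ E(G2) ✓
  (2,8) → (φ(2),φ(8)) = (0,8) ∈ E(G2) ✓
  (3,4) → (φ(3),φ(4)) = (1,7) ∈ E(G2) ✓
  (3,5) → (φ(3),φ(5)) = (4,7) ∈ E(G2) ✓
  (3,6) → (φ(3),φ(6)) = (5,7) ∈ E(G2) ✓
  (3,7) → (φ(3),φ(7)) = (2,7) ∈ E(G2) ✓
  (4,5) → (φ(4),φ(5)) = (1,4) ∈ E(G2) ✓
  (4,6) → (φ(4),φ(6)) = (1,5) ∈ E(G2) ✓
  (4,7) → (φ(4),φ(7)) = (1,2) ∈ E(G2) ✓
  (5,8) → (φ(5),φ(8)) = (4,8) ∈ E(G2) ✓
  (6,8) → (φ(6),φ(8)) = (5,8) ∈ E(G2) ✓
All 21 edges of G1 map to edges of G2, and |E(G1)| = |E(G2)| = 21, so φ is a bijection on edges as well as vertices. Hence G1 ≅ G2.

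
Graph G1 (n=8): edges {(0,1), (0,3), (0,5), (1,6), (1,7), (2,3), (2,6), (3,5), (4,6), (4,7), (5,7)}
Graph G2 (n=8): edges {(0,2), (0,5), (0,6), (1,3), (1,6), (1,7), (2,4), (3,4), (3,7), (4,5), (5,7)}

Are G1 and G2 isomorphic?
Yes, isomorphic

The graphs are isomorphic.
One valid mapping φ: V(G1) → V(G2): 0→7, 1→5, 2→6, 3→1, 4→2, 5→3, 6→0, 7→4

Verify φ preserves adjacency — for each edge of G1, its image is an edge of G2:
  (0,1) → (φ(0),φ(1)) = (5,7) ∈ E(G2) ✓
  (0,3) → (φ(0),φ(3)) = (1,7) ∈ E(G2) ✓
  (0,5) → (φ(0),φ(5)) = (3,7) ∈ E(G2) ✓
  (1,6) → (φ(1),φ(6)) = (0,5) ∈ E(G2) ✓
  (1,7) → (φ(1),φ(7)) = (4,5) ∈ E(G2) ✓
  (2,3) → (φ(2),φ(3)) = (1,6) ∈ E(G2) ✓
  (2,6) → (φ(2),φ(6)) = (0,6) ∈ E(G2) ✓
  (3,5) → (φ(3),φ(5)) = (1,3) ∈ E(G2) ✓
  (4,6) → (φ(4),φ(6)) = (0,2) ∈ E(G2) ✓
  (4,7) → (φ(4),φ(7)) = (2,4) ∈ E(G2) ✓
  (5,7) → (φ(5),φ(7)) = (3,4) ∈ E(G2) ✓
All 11 edges of G1 map to edges of G2, and |E(G1)| = |E(G2)| = 11, so φ is a bijection on edges as well as vertices. Hence G1 ≅ G2.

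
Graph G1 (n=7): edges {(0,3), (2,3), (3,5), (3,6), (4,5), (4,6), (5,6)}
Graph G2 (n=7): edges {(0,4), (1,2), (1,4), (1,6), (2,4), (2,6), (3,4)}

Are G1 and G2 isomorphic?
Yes, isomorphic

The graphs are isomorphic.
One valid mapping φ: V(G1) → V(G2): 0→3, 1→5, 2→0, 3→4, 4→6, 5→1, 6→2

Verify φ preserves adjacency — for each edge of G1, its image is an edge of G2:
  (0,3) → (φ(0),φ(3)) = (3,4) ∈ E(G2) ✓
  (2,3) → (φ(2),φ(3)) = (0,4) ∈ E(G2) ✓
  (3,5) → (φ(3),φ(5)) = (1,4) ∈ E(G2) ✓
  (3,6) → (φ(3),φ(6)) = (2,4) ∈ E(G2) ✓
  (4,5) → (φ(4),φ(5)) = (1,6) ∈ E(G2) ✓
  (4,6) → (φ(4),φ(6)) = (2,6) ∈ E(G2) ✓
  (5,6) → (φ(5),φ(6)) = (1,2) ∈ E(G2) ✓
All 7 edges of G1 map to edges of G2, and |E(G1)| = |E(G2)| = 7, so φ is a bijection on edges as well as vertices. Hence G1 ≅ G2.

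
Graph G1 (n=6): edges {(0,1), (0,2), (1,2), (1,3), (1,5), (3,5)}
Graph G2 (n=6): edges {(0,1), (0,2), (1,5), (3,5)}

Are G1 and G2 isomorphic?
No, not isomorphic

The graphs are NOT isomorphic.

Counting edges: G1 has 6 edge(s); G2 has 4 edge(s).
Edge count is an isomorphism invariant (a bijection on vertices induces a bijection on edges), so differing edge counts rule out isomorphism.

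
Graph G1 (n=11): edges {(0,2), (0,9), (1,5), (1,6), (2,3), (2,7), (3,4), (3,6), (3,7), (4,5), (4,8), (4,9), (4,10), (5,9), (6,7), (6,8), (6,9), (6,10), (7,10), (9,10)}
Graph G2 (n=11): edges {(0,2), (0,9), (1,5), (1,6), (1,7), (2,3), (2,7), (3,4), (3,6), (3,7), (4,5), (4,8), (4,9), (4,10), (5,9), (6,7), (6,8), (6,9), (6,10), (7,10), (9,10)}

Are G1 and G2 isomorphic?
No, not isomorphic

The graphs are NOT isomorphic.

Counting edges: G1 has 20 edge(s); G2 has 21 edge(s).
Edge count is an isomorphism invariant (a bijection on vertices induces a bijection on edges), so differing edge counts rule out isomorphism.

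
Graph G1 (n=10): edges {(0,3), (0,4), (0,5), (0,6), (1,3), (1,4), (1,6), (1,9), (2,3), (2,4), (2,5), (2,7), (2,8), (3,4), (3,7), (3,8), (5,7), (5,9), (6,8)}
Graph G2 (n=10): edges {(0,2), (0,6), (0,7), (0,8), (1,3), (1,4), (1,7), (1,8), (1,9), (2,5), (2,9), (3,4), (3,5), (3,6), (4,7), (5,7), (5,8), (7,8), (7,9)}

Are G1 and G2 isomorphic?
Yes, isomorphic

The graphs are isomorphic.
One valid mapping φ: V(G1) → V(G2): 0→5, 1→0, 2→1, 3→7, 4→8, 5→3, 6→2, 7→4, 8→9, 9→6

Verify φ preserves adjacency — for each edge of G1, its image is an edge of G2:
  (0,3) → (φ(0),φ(3)) = (5,7) ∈ E(G2) ✓
  (0,4) → (φ(0),φ(4)) = (5,8) ∈ E(G2) ✓
  (0,5) → (φ(0),φ(5)) = (3,5) ∈ E(G2) ✓
  (0,6) → (φ(0),φ(6)) = (2,5) ∈ E(G2) ✓
  (1,3) → (φ(1),φ(3)) = (0,7) ∈ E(G2) ✓
  (1,4) → (φ(1),φ(4)) = (0,8) ∈ E(G2) ✓
  (1,6) → (φ(1),φ(6)) = (0,2) ∈ E(G2) ✓
  (1,9) → (φ(1),φ(9)) = (0,6) ∈ E(G2) ✓
  (2,3) → (φ(2),φ(3)) = (1,7) ∈ E(G2) ✓
  (2,4) → (φ(2),φ(4)) = (1,8) ∈ E(G2) ✓
  (2,5) → (φ(2),φ(5)) = (1,3) ∈ E(G2) ✓
  (2,7) → (φ(2),φ(7)) = (1,4) ∈ E(G2) ✓
  (2,8) → (φ(2),φ(8)) = (1,9) ∈ E(G2) ✓
  (3,4) → (φ(3),φ(4)) = (7,8) ∈ E(G2) ✓
  (3,7) → (φ(3),φ(7)) = (4,7) ∈ E(G2) ✓
  (3,8) → (φ(3),φ(8)) = (7,9) ∈ E(G2) ✓
  (5,7) → (φ(5),φ(7)) = (3,4) ∈ E(G2) ✓
  (5,9) → (φ(5),φ(9)) = (3,6) ∈ E(G2) ✓
  (6,8) → (φ(6),φ(8)) = (2,9) ∈ E(G2) ✓
All 19 edges of G1 map to edges of G2, and |E(G1)| = |E(G2)| = 19, so φ is a bijection on edges as well as vertices. Hence G1 ≅ G2.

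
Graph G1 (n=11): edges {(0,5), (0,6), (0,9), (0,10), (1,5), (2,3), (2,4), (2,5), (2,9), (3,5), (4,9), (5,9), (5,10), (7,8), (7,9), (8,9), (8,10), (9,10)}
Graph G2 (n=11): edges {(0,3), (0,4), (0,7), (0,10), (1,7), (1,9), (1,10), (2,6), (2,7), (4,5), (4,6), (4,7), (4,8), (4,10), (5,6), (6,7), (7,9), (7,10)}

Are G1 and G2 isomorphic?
Yes, isomorphic

The graphs are isomorphic.
One valid mapping φ: V(G1) → V(G2): 0→0, 1→8, 2→6, 3→5, 4→2, 5→4, 6→3, 7→9, 8→1, 9→7, 10→10

Verify φ preserves adjacency — for each edge of G1, its image is an edge of G2:
  (0,5) → (φ(0),φ(5)) = (0,4) ∈ E(G2) ✓
  (0,6) → (φ(0),φ(6)) = (0,3) ∈ E(G2) ✓
  (0,9) → (φ(0),φ(9)) = (0,7) ∈ E(G2) ✓
  (0,10) → (φ(0),φ(10)) = (0,10) ∈ E(G2) ✓
  (1,5) → (φ(1),φ(5)) = (4,8) ∈ E(G2) ✓
  (2,3) → (φ(2),φ(3)) = (5,6) ∈ E(G2) ✓
  (2,4) → (φ(2),φ(4)) = (2,6) ∈ E(G2) ✓
  (2,5) → (φ(2),φ(5)) = (4,6) ∈ E(G2) ✓
  (2,9) → (φ(2),φ(9)) = (6,7) ∈ E(G2) ✓
  (3,5) → (φ(3),φ(5)) = (4,5) ∈ E(G2) ✓
  (4,9) → (φ(4),φ(9)) = (2,7) ∈ E(G2) ✓
  (5,9) → (φ(5),φ(9)) = (4,7) ∈ E(G2) ✓
  (5,10) → (φ(5),φ(10)) = (4,10) ∈ E(G2) ✓
  (7,8) → (φ(7),φ(8)) = (1,9) ∈ E(G2) ✓
  (7,9) → (φ(7),φ(9)) = (7,9) ∈ E(G2) ✓
  (8,9) → (φ(8),φ(9)) = (1,7) ∈ E(G2) ✓
  (8,10) → (φ(8),φ(10)) = (1,10) ∈ E(G2) ✓
  (9,10) → (φ(9),φ(10)) = (7,10) ∈ E(G2) ✓
All 18 edges of G1 map to edges of G2, and |E(G1)| = |E(G2)| = 18, so φ is a bijection on edges as well as vertices. Hence G1 ≅ G2.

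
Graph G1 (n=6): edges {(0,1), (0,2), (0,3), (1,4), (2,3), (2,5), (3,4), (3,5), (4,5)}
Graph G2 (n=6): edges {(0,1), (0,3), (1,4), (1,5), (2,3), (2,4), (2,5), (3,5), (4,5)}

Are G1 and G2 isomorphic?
Yes, isomorphic

The graphs are isomorphic.
One valid mapping φ: V(G1) → V(G2): 0→3, 1→0, 2→2, 3→5, 4→1, 5→4

Verify φ preserves adjacency — for each edge of G1, its image is an edge of G2:
  (0,1) → (φ(0),φ(1)) = (0,3) ∈ E(G2) ✓
  (0,2) → (φ(0),φ(2)) = (2,3) ∈ E(G2) ✓
  (0,3) → (φ(0),φ(3)) = (3,5) ∈ E(G2) ✓
  (1,4) → (φ(1),φ(4)) = (0,1) ∈ E(G2) ✓
  (2,3) → (φ(2),φ(3)) = (2,5) ∈ E(G2) ✓
  (2,5) → (φ(2),φ(5)) = (2,4) ∈ E(G2) ✓
  (3,4) → (φ(3),φ(4)) = (1,5) ∈ E(G2) ✓
  (3,5) → (φ(3),φ(5)) = (4,5) ∈ E(G2) ✓
  (4,5) → (φ(4),φ(5)) = (1,4) ∈ E(G2) ✓
All 9 edges of G1 map to edges of G2, and |E(G1)| = |E(G2)| = 9, so φ is a bijection on edges as well as vertices. Hence G1 ≅ G2.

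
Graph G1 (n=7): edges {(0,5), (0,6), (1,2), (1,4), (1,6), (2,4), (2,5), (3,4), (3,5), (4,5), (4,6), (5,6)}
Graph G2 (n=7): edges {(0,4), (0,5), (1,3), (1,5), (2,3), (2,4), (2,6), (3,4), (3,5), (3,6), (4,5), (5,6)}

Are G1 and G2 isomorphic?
Yes, isomorphic

The graphs are isomorphic.
One valid mapping φ: V(G1) → V(G2): 0→0, 1→2, 2→6, 3→1, 4→3, 5→5, 6→4

Verify φ preserves adjacency — for each edge of G1, its image is an edge of G2:
  (0,5) → (φ(0),φ(5)) = (0,5) ∈ E(G2) ✓
  (0,6) → (φ(0),φ(6)) = (0,4) ∈ E(G2) ✓
  (1,2) → (φ(1),φ(2)) = (2,6) ∈ E(G2) ✓
  (1,4) → (φ(1),φ(4)) = (2,3) ∈ E(G2) ✓
  (1,6) → (φ(1),φ(6)) = (2,4) ∈ E(G2) ✓
  (2,4) → (φ(2),φ(4)) = (3,6) ∈ E(G2) ✓
  (2,5) → (φ(2),φ(5)) = (5,6) ∈ E(G2) ✓
  (3,4) → (φ(3),φ(4)) = (1,3) ∈ E(G2) ✓
  (3,5) → (φ(3),φ(5)) = (1,5) ∈ E(G2) ✓
  (4,5) → (φ(4),φ(5)) = (3,5) ∈ E(G2) ✓
  (4,6) → (φ(4),φ(6)) = (3,4) ∈ E(G2) ✓
  (5,6) → (φ(5),φ(6)) = (4,5) ∈ E(G2) ✓
All 12 edges of G1 map to edges of G2, and |E(G1)| = |E(G2)| = 12, so φ is a bijection on edges as well as vertices. Hence G1 ≅ G2.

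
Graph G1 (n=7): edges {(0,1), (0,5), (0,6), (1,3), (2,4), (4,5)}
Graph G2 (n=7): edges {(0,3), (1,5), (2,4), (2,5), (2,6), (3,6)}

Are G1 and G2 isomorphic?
Yes, isomorphic

The graphs are isomorphic.
One valid mapping φ: V(G1) → V(G2): 0→2, 1→5, 2→0, 3→1, 4→3, 5→6, 6→4

Verify φ preserves adjacency — for each edge of G1, its image is an edge of G2:
  (0,1) → (φ(0),φ(1)) = (2,5) ∈ E(G2) ✓
  (0,5) → (φ(0),φ(5)) = (2,6) ∈ E(G2) ✓
  (0,6) → (φ(0),φ(6)) = (2,4) ∈ E(G2) ✓
  (1,3) → (φ(1),φ(3)) = (1,5) ∈ E(G2) ✓
  (2,4) → (φ(2),φ(4)) = (0,3) ∈ E(G2) ✓
  (4,5) → (φ(4),φ(5)) = (3,6) ∈ E(G2) ✓
All 6 edges of G1 map to edges of G2, and |E(G1)| = |E(G2)| = 6, so φ is a bijection on edges as well as vertices. Hence G1 ≅ G2.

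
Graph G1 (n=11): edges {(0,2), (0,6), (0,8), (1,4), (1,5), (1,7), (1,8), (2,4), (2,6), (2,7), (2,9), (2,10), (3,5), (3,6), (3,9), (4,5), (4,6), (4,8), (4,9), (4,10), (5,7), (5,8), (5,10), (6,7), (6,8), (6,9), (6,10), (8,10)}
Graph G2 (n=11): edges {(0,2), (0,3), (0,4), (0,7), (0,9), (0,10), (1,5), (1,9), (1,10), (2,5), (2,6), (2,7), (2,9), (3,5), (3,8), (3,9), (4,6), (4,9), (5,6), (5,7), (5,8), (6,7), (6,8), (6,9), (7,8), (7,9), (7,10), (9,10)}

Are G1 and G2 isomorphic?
Yes, isomorphic

The graphs are isomorphic.
One valid mapping φ: V(G1) → V(G2): 0→4, 1→8, 2→0, 3→1, 4→7, 5→5, 6→9, 7→3, 8→6, 9→10, 10→2

Verify φ preserves adjacency — for each edge of G1, its image is an edge of G2:
  (0,2) → (φ(0),φ(2)) = (0,4) ∈ E(G2) ✓
  (0,6) → (φ(0),φ(6)) = (4,9) ∈ E(G2) ✓
  (0,8) → (φ(0),φ(8)) = (4,6) ∈ E(G2) ✓
  (1,4) → (φ(1),φ(4)) = (7,8) ∈ E(G2) ✓
  (1,5) → (φ(1),φ(5)) = (5,8) ∈ E(G2) ✓
  (1,7) → (φ(1),φ(7)) = (3,8) ∈ E(G2) ✓
  (1,8) → (φ(1),φ(8)) = (6,8) ∈ E(G2) ✓
  (2,4) → (φ(2),φ(4)) = (0,7) ∈ E(G2) ✓
  (2,6) → (φ(2),φ(6)) = (0,9) ∈ E(G2) ✓
  (2,7) → (φ(2),φ(7)) = (0,3) ∈ E(G2) ✓
  (2,9) → (φ(2),φ(9)) = (0,10) ∈ E(G2) ✓
  (2,10) → (φ(2),φ(10)) = (0,2) ∈ E(G2) ✓
  (3,5) → (φ(3),φ(5)) = (1,5) ∈ E(G2) ✓
  (3,6) → (φ(3),φ(6)) = (1,9) ∈ E(G2) ✓
  (3,9) → (φ(3),φ(9)) = (1,10) ∈ E(G2) ✓
  (4,5) → (φ(4),φ(5)) = (5,7) ∈ E(G2) ✓
  (4,6) → (φ(4),φ(6)) = (7,9) ∈ E(G2) ✓
  (4,8) → (φ(4),φ(8)) = (6,7) ∈ E(G2) ✓
  (4,9) → (φ(4),φ(9)) = (7,10) ∈ E(G2) ✓
  (4,10) → (φ(4),φ(10)) = (2,7) ∈ E(G2) ✓
  (5,7) → (φ(5),φ(7)) = (3,5) ∈ E(G2) ✓
  (5,8) → (φ(5),φ(8)) = (5,6) ∈ E(G2) ✓
  (5,10) → (φ(5),φ(10)) = (2,5) ∈ E(G2) ✓
  (6,7) → (φ(6),φ(7)) = (3,9) ∈ E(G2) ✓
  (6,8) → (φ(6),φ(8)) = (6,9) ∈ E(G2) ✓
  (6,9) → (φ(6),φ(9)) = (9,10) ∈ E(G2) ✓
  (6,10) → (φ(6),φ(10)) = (2,9) ∈ E(G2) ✓
  (8,10) → (φ(8),φ(10)) = (2,6) ∈ E(G2) ✓
All 28 edges of G1 map to edges of G2, and |E(G1)| = |E(G2)| = 28, so φ is a bijection on edges as well as vertices. Hence G1 ≅ G2.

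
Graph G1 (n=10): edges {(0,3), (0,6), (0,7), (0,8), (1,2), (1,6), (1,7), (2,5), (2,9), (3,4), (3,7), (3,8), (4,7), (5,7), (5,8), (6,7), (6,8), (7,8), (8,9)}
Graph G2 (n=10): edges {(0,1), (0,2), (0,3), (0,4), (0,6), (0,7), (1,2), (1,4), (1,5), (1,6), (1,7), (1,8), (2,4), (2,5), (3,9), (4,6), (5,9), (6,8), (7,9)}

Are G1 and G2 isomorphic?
Yes, isomorphic

The graphs are isomorphic.
One valid mapping φ: V(G1) → V(G2): 0→4, 1→5, 2→9, 3→6, 4→8, 5→7, 6→2, 7→1, 8→0, 9→3

Verify φ preserves adjacency — for each edge of G1, its image is an edge of G2:
  (0,3) → (φ(0),φ(3)) = (4,6) ∈ E(G2) ✓
  (0,6) → (φ(0),φ(6)) = (2,4) ∈ E(G2) ✓
  (0,7) → (φ(0),φ(7)) = (1,4) ∈ E(G2) ✓
  (0,8) → (φ(0),φ(8)) = (0,4) ∈ E(G2) ✓
  (1,2) → (φ(1),φ(2)) = (5,9) ∈ E(G2) ✓
  (1,6) → (φ(1),φ(6)) = (2,5) ∈ E(G2) ✓
  (1,7) → (φ(1),φ(7)) = (1,5) ∈ E(G2) ✓
  (2,5) → (φ(2),φ(5)) = (7,9) ∈ E(G2) ✓
  (2,9) → (φ(2),φ(9)) = (3,9) ∈ E(G2) ✓
  (3,4) → (φ(3),φ(4)) = (6,8) ∈ E(G2) ✓
  (3,7) → (φ(3),φ(7)) = (1,6) ∈ E(G2) ✓
  (3,8) → (φ(3),φ(8)) = (0,6) ∈ E(G2) ✓
  (4,7) → (φ(4),φ(7)) = (1,8) ∈ E(G2) ✓
  (5,7) → (φ(5),φ(7)) = (1,7) ∈ E(G2) ✓
  (5,8) → (φ(5),φ(8)) = (0,7) ∈ E(G2) ✓
  (6,7) → (φ(6),φ(7)) = (1,2) ∈ E(G2) ✓
  (6,8) → (φ(6),φ(8)) = (0,2) ∈ E(G2) ✓
  (7,8) → (φ(7),φ(8)) = (0,1) ∈ E(G2) ✓
  (8,9) → (φ(8),φ(9)) = (0,3) ∈ E(G2) ✓
All 19 edges of G1 map to edges of G2, and |E(G1)| = |E(G2)| = 19, so φ is a bijection on edges as well as vertices. Hence G1 ≅ G2.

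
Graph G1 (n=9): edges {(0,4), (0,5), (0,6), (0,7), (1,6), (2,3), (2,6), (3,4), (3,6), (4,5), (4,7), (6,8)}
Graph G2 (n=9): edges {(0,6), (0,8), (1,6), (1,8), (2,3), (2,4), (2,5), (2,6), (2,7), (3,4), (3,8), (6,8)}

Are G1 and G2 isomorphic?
Yes, isomorphic

The graphs are isomorphic.
One valid mapping φ: V(G1) → V(G2): 0→6, 1→5, 2→4, 3→3, 4→8, 5→0, 6→2, 7→1, 8→7

Verify φ preserves adjacency — for each edge of G1, its image is an edge of G2:
  (0,4) → (φ(0),φ(4)) = (6,8) ∈ E(G2) ✓
  (0,5) → (φ(0),φ(5)) = (0,6) ∈ E(G2) ✓
  (0,6) → (φ(0),φ(6)) = (2,6) ∈ E(G2) ✓
  (0,7) → (φ(0),φ(7)) = (1,6) ∈ E(G2) ✓
  (1,6) → (φ(1),φ(6)) = (2,5) ∈ E(G2) ✓
  (2,3) → (φ(2),φ(3)) = (3,4) ∈ E(G2) ✓
  (2,6) → (φ(2),φ(6)) = (2,4) ∈ E(G2) ✓
  (3,4) → (φ(3),φ(4)) = (3,8) ∈ E(G2) ✓
  (3,6) → (φ(3),φ(6)) = (2,3) ∈ E(G2) ✓
  (4,5) → (φ(4),φ(5)) = (0,8) ∈ E(G2) ✓
  (4,7) → (φ(4),φ(7)) = (1,8) ∈ E(G2) ✓
  (6,8) → (φ(6),φ(8)) = (2,7) ∈ E(G2) ✓
All 12 edges of G1 map to edges of G2, and |E(G1)| = |E(G2)| = 12, so φ is a bijection on edges as well as vertices. Hence G1 ≅ G2.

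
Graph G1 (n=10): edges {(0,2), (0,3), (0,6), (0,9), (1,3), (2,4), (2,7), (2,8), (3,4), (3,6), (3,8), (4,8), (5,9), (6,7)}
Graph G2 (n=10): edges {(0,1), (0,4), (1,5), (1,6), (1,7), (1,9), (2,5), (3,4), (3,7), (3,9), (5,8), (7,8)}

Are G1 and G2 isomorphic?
No, not isomorphic

The graphs are NOT isomorphic.

Degrees in G1: deg(0)=4, deg(1)=1, deg(2)=4, deg(3)=5, deg(4)=3, deg(5)=1, deg(6)=3, deg(7)=2, deg(8)=3, deg(9)=2.
Sorted degree sequence of G1: [5, 4, 4, 3, 3, 3, 2, 2, 1, 1].
Degrees in G2: deg(0)=2, deg(1)=5, deg(2)=1, deg(3)=3, deg(4)=2, deg(5)=3, deg(6)=1, deg(7)=3, deg(8)=2, deg(9)=2.
Sorted degree sequence of G2: [5, 3, 3, 3, 2, 2, 2, 2, 1, 1].
The (sorted) degree sequence is an isomorphism invariant, so since G1 and G2 have different degree sequences they cannot be isomorphic.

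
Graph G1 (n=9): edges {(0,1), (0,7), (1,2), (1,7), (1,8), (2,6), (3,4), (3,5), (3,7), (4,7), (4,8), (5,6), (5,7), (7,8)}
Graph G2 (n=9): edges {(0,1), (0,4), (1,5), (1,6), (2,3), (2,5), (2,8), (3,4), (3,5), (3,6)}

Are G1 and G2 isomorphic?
No, not isomorphic

The graphs are NOT isomorphic.

Connected components of G1: 1 component(s) with vertex sets [[0, 1, 2, 3, 4, 5, 6, 7, 8]], sizes [9].
Connected components of G2: 2 component(s) with vertex sets [[7], [0, 1, 2, 3, 4, 5, 6, 8]], sizes [1, 8].
The number of connected components (and the multiset of component sizes) is an isomorphism invariant — an isomorphism maps each component of G1 bijectively onto a component of G2. Since G1 has 1 component(s) and G2 has 2, they cannot be isomorphic.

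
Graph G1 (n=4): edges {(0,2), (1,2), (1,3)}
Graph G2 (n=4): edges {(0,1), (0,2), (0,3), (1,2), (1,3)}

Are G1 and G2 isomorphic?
No, not isomorphic

The graphs are NOT isomorphic.

Counting edges: G1 has 3 edge(s); G2 has 5 edge(s).
Edge count is an isomorphism invariant (a bijection on vertices induces a bijection on edges), so differing edge counts rule out isomorphism.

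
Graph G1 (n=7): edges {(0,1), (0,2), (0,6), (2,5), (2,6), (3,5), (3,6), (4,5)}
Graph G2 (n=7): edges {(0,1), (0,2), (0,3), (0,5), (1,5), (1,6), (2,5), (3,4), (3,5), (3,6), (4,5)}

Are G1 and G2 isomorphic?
No, not isomorphic

The graphs are NOT isomorphic.

Counting triangles (3-cliques): G1 has 1, G2 has 4.
Triangle count is an isomorphism invariant, so differing triangle counts rule out isomorphism.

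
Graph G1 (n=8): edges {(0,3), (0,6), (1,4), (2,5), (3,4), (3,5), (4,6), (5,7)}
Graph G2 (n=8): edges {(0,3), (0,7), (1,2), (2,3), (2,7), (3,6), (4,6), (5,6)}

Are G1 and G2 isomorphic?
Yes, isomorphic

The graphs are isomorphic.
One valid mapping φ: V(G1) → V(G2): 0→0, 1→1, 2→5, 3→3, 4→2, 5→6, 6→7, 7→4

Verify φ preserves adjacency — for each edge of G1, its image is an edge of G2:
  (0,3) → (φ(0),φ(3)) = (0,3) ∈ E(G2) ✓
  (0,6) → (φ(0),φ(6)) = (0,7) ∈ E(G2) ✓
  (1,4) → (φ(1),φ(4)) = (1,2) ∈ E(G2) ✓
  (2,5) → (φ(2),φ(5)) = (5,6) ∈ E(G2) ✓
  (3,4) → (φ(3),φ(4)) = (2,3) ∈ E(G2) ✓
  (3,5) → (φ(3),φ(5)) = (3,6) ∈ E(G2) ✓
  (4,6) → (φ(4),φ(6)) = (2,7) ∈ E(G2) ✓
  (5,7) → (φ(5),φ(7)) = (4,6) ∈ E(G2) ✓
All 8 edges of G1 map to edges of G2, and |E(G1)| = |E(G2)| = 8, so φ is a bijection on edges as well as vertices. Hence G1 ≅ G2.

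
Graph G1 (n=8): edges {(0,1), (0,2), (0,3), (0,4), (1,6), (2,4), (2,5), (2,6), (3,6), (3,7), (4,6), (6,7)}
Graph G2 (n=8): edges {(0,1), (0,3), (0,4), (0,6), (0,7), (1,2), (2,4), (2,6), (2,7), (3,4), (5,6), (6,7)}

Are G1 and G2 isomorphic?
Yes, isomorphic

The graphs are isomorphic.
One valid mapping φ: V(G1) → V(G2): 0→2, 1→1, 2→6, 3→4, 4→7, 5→5, 6→0, 7→3

Verify φ preserves adjacency — for each edge of G1, its image is an edge of G2:
  (0,1) → (φ(0),φ(1)) = (1,2) ∈ E(G2) ✓
  (0,2) → (φ(0),φ(2)) = (2,6) ∈ E(G2) ✓
  (0,3) → (φ(0),φ(3)) = (2,4) ∈ E(G2) ✓
  (0,4) → (φ(0),φ(4)) = (2,7) ∈ E(G2) ✓
  (1,6) → (φ(1),φ(6)) = (0,1) ∈ E(G2) ✓
  (2,4) → (φ(2),φ(4)) = (6,7) ∈ E(G2) ✓
  (2,5) → (φ(2),φ(5)) = (5,6) ∈ E(G2) ✓
  (2,6) → (φ(2),φ(6)) = (0,6) ∈ E(G2) ✓
  (3,6) → (φ(3),φ(6)) = (0,4) ∈ E(G2) ✓
  (3,7) → (φ(3),φ(7)) = (3,4) ∈ E(G2) ✓
  (4,6) → (φ(4),φ(6)) = (0,7) ∈ E(G2) ✓
  (6,7) → (φ(6),φ(7)) = (0,3) ∈ E(G2) ✓
All 12 edges of G1 map to edges of G2, and |E(G1)| = |E(G2)| = 12, so φ is a bijection on edges as well as vertices. Hence G1 ≅ G2.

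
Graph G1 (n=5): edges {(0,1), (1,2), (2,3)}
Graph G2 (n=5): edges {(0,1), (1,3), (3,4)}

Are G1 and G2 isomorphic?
Yes, isomorphic

The graphs are isomorphic.
One valid mapping φ: V(G1) → V(G2): 0→0, 1→1, 2→3, 3→4, 4→2

Verify φ preserves adjacency — for each edge of G1, its image is an edge of G2:
  (0,1) → (φ(0),φ(1)) = (0,1) ∈ E(G2) ✓
  (1,2) → (φ(1),φ(2)) = (1,3) ∈ E(G2) ✓
  (2,3) → (φ(2),φ(3)) = (3,4) ∈ E(G2) ✓
All 3 edges of G1 map to edges of G2, and |E(G1)| = |E(G2)| = 3, so φ is a bijection on edges as well as vertices. Hence G1 ≅ G2.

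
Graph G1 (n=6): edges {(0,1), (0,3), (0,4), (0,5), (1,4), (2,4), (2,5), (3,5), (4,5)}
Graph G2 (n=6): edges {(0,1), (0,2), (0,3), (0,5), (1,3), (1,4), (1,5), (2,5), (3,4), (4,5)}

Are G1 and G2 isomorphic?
No, not isomorphic

The graphs are NOT isomorphic.

Counting triangles (3-cliques): G1 has 4, G2 has 5.
Triangle count is an isomorphism invariant, so differing triangle counts rule out isomorphism.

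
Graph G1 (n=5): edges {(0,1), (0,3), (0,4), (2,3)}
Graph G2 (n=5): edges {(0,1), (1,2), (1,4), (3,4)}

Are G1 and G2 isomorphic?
Yes, isomorphic

The graphs are isomorphic.
One valid mapping φ: V(G1) → V(G2): 0→1, 1→2, 2→3, 3→4, 4→0

Verify φ preserves adjacency — for each edge of G1, its image is an edge of G2:
  (0,1) → (φ(0),φ(1)) = (1,2) ∈ E(G2) ✓
  (0,3) → (φ(0),φ(3)) = (1,4) ∈ E(G2) ✓
  (0,4) → (φ(0),φ(4)) = (0,1) ∈ E(G2) ✓
  (2,3) → (φ(2),φ(3)) = (3,4) ∈ E(G2) ✓
All 4 edges of G1 map to edges of G2, and |E(G1)| = |E(G2)| = 4, so φ is a bijection on edges as well as vertices. Hence G1 ≅ G2.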